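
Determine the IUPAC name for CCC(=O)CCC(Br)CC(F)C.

6-bromo-8-fluorononan-3-one

Counting along the main chain through the carbonyl gives 9 carbons: the parent is nonane.
The highest-priority functional group is a ketone (C=O on an internal carbon), so the name ends in -one.
The numbering direction is chosen so that numbering from this end puts the carbonyl group at C-3 rather than C-7.
This places the carbonyl at C-3; a bromo group at C-6; a fluoro group at C-8.
Prefixes are listed alphabetically: bromo, fluoro.
The name is 6-bromo-8-fluorononan-3-one.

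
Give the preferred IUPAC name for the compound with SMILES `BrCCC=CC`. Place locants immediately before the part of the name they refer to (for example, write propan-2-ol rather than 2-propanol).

5-bromopent-2-ene

Counting along the main chain through the multiple bond gives 5 carbons: the parent is pentane.
There is one C=C double bond, indicated by the ending -ene.
Number the chain so that numbering from this end puts the double bond at C-2 rather than C-3.
With this numbering: the double bond between C-2 and C-3; a bromo group at C-5.
The name is 5-bromopent-2-ene.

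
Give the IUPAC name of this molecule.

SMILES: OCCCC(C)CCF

6-fluoro-4-methylhexan-1-ol

The longest carbon chain that includes the –OH group has 6 carbons, so the parent hydride is hexane.
The highest-priority functional group is an alcohol (–OH), so the name ends in -ol.
Number the chain so that numbering from this end puts the hydroxyl group at C-1 rather than C-6.
With this numbering: the hydroxyl at C-1; a fluoro group at C-6; a methyl group at C-4.
Prefixes are listed alphabetically: fluoro, methyl.
Assembling the pieces gives 6-fluoro-4-methylhexan-1-ol.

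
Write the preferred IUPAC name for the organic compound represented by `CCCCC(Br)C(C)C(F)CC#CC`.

Counting along the main chain through the multiple bond gives 11 carbons: the parent is undecane.
The chain contains a C≡C triple bond, so the unsaturation ending is -yne.
Choose the numbering such that numbering from this end puts the triple bond at C-2 rather than C-9.
That gives the triple bond between C-2 and C-3; a bromo group at C-7; a fluoro group at C-5; a methyl group at C-6.
Substituent prefixes are cited in alphabetical order (multiplying prefixes like di-/tri- are ignored for ordering).
The name is 7-bromo-5-fluoro-6-methylundec-2-yne.

7-bromo-5-fluoro-6-methylundec-2-yne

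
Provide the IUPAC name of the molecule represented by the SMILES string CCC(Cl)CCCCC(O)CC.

8-chlorodecan-3-ol

Counting along the main chain through the –OH group gives 10 carbons: the parent is decane.
The principal characteristic group is an alcohol (–OH), named with the suffix -ol.
The numbering direction is chosen so that numbering from this end puts the hydroxyl group at C-3 rather than C-8.
This places the hydroxyl at C-3; a chloro group at C-8.
Assembling the pieces gives 8-chlorodecan-3-ol.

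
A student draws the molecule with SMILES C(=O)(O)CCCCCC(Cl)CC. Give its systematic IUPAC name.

7-chlorononanoic acid

Counting along the main chain through the –COOH group gives 9 carbons: the parent is nonane.
The highest-priority functional group is a carboxylic acid (terminal –COOH), so the name ends in -oic acid.
Number the chain so that the carboxylic acid carbon is C-1 by definition.
This places a chloro group at C-7.
Assembling the pieces gives 7-chlorononanoic acid.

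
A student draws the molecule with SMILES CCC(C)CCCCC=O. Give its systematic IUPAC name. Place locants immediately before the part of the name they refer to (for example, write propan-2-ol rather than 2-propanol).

6-methyloctanal

Counting along the main chain through the –CHO group gives 8 carbons: the parent is octane.
The highest-priority functional group is an aldehyde (terminal –CHO), so the name ends in -al.
Number the chain so that the aldehyde carbon is C-1 by definition.
This places a methyl group at C-6.
The name is 6-methyloctanal.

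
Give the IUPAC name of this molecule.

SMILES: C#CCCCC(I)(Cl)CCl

6,7-dichloro-6-iodohept-1-yne

The longest carbon chain that includes the multiple bond has 7 carbons, so the parent hydride is heptane.
There is one C≡C triple bond, indicated by the ending -yne.
Choose the numbering such that numbering from this end puts the triple bond at C-1 rather than C-6.
With this numbering: the triple bond between C-1 and C-2; chloro groups at C-6 and C-7; an iodo group at C-6.
Substituent prefixes are cited in alphabetical order (multiplying prefixes like di-/tri- are ignored for ordering).
Assembling the pieces gives 6,7-dichloro-6-iodohept-1-yne.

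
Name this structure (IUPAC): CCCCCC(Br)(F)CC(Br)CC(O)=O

3,5-dibromo-5-fluorodecanoic acid

Counting along the main chain through the –COOH group gives 10 carbons: the parent is decane.
A carboxylic acid (terminal –COOH) is the principal characteristic group, giving the suffix -oic acid.
Choose the numbering such that the carboxylic acid carbon is C-1 by definition.
With this numbering: bromo groups at C-3 and C-5; a fluoro group at C-5.
Prefixes are listed alphabetically: bromo, fluoro.
Assembling the pieces gives 3,5-dibromo-5-fluorodecanoic acid.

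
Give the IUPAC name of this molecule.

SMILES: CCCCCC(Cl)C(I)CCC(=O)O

5-chloro-4-iododecanoic acid

Counting along the main chain through the –COOH group gives 10 carbons: the parent is decane.
A carboxylic acid (terminal –COOH) is the principal characteristic group, giving the suffix -oic acid.
Number the chain so that the carboxylic acid carbon is C-1 by definition.
With this numbering: a chloro group at C-5; an iodo group at C-4.
Prefixes are listed alphabetically: chloro, iodo.
Putting it together: 5-chloro-4-iododecanoic acid.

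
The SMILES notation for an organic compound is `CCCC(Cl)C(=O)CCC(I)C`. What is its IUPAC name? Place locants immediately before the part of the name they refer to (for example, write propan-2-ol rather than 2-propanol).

6-chloro-2-iodononan-5-one

The longest carbon chain that includes the carbonyl has 9 carbons, so the parent hydride is nonane.
The highest-priority functional group is a ketone (C=O on an internal carbon), so the name ends in -one.
Choose the numbering such that the substituent locant set {2,6} is lower than {4,8} at the first point of difference.
This places the carbonyl at C-5; a chloro group at C-6; an iodo group at C-2.
Prefixes are listed alphabetically: chloro, iodo.
Putting it together: 6-chloro-2-iodononan-5-one.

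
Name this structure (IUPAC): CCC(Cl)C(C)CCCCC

3-chloro-4-methylnonane

The longest carbon chain is 9 atoms: the parent is nonane.
Choose the numbering such that the substituent locant set {3,4} is lower than {6,7} at the first point of difference.
This places a chloro group at C-3; a methyl group at C-4.
The substituents are ordered alphabetically, ignoring any di-/tri- multipliers.
Assembling the pieces gives 3-chloro-4-methylnonane.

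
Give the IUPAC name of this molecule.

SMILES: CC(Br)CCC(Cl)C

2-bromo-5-chlorohexane

The longest continuous carbon chain has 6 atoms, so the parent hydride is hexane.
Number the chain so that the locant sets are identical either way, so the alphabetically earlier bromo substituent takes the lower locant (2 rather than 5).
This places a bromo group at C-2; a chloro group at C-5.
The substituents are ordered alphabetically, ignoring any di-/tri- multipliers.
Putting it together: 2-bromo-5-chlorohexane.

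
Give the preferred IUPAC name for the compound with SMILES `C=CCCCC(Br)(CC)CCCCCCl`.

6-bromo-11-chloro-6-ethylundec-1-ene

The longest chain bearing the multiple bond is 11 carbons long (undecane).
The chain contains a C=C double bond, so the unsaturation ending is -ene.
The numbering direction is chosen so that numbering from this end puts the double bond at C-1 rather than C-10.
This places the double bond between C-1 and C-2; a bromo group at C-6; a chloro group at C-11; an ethyl group at C-6.
Prefixes are listed alphabetically: bromo, chloro, ethyl.
Assembling the pieces gives 6-bromo-11-chloro-6-ethylundec-1-ene.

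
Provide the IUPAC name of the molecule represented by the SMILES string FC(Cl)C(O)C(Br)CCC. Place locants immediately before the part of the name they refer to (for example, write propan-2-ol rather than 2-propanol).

3-bromo-1-chloro-1-fluorohexan-2-ol

The longest carbon chain that includes the –OH group has 6 carbons, so the parent hydride is hexane.
The highest-priority functional group is an alcohol (–OH), so the name ends in -ol.
The numbering direction is chosen so that numbering from this end puts the hydroxyl group at C-2 rather than C-5.
That gives the hydroxyl at C-2; a bromo group at C-3; a chloro group at C-1; a fluoro group at C-1.
Prefixes are listed alphabetically: bromo, chloro, fluoro.
Putting it together: 3-bromo-1-chloro-1-fluorohexan-2-ol.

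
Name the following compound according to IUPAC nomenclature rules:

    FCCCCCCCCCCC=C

The longest carbon chain that includes the multiple bond has 12 carbons, so the parent hydride is dodecane.
A C=C double bond in the chain gives the infix -ene-.
The numbering direction is chosen so that numbering from this end puts the double bond at C-1 rather than C-11.
With this numbering: the double bond between C-1 and C-2; a fluoro group at C-12.
Assembling the pieces gives 12-fluorododec-1-ene.

12-fluorododec-1-ene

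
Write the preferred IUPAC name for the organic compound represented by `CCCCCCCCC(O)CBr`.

1-bromodecan-2-ol

The longest carbon chain that includes the –OH group has 10 carbons, so the parent hydride is decane.
An alcohol (–OH) is the principal characteristic group, giving the suffix -ol.
Number the chain so that numbering from this end puts the hydroxyl group at C-2 rather than C-9.
With this numbering: the hydroxyl at C-2; a bromo group at C-1.
The name is 1-bromodecan-2-ol.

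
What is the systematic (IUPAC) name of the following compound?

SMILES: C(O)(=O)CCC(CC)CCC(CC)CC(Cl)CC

The longest chain bearing the –COOH group is 11 carbons long (undecane).
The highest-priority functional group is a carboxylic acid (terminal –COOH), so the name ends in -oic acid.
Choose the numbering such that the carboxylic acid carbon is C-1 by definition.
With this numbering: a chloro group at C-9; ethyl groups at C-4 and C-7.
Substituent prefixes are cited in alphabetical order (multiplying prefixes like di-/tri- are ignored for ordering).
The name is 9-chloro-4,7-diethylundecanoic acid.

9-chloro-4,7-diethylundecanoic acid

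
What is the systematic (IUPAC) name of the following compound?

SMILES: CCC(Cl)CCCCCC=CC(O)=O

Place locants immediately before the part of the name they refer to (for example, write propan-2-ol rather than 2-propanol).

9-chloroundec-2-enoic acid

Counting along the main chain through the –COOH group and the multiple bond gives 11 carbons: the parent is undecane.
The principal characteristic group is a carboxylic acid (terminal –COOH), named with the suffix -oic acid.
There is one C=C double bond, indicated by the ending -ene.
The numbering direction is chosen so that the carboxylic acid carbon is C-1 by definition.
This places the double bond between C-2 and C-3; a chloro group at C-9.
Assembling the pieces gives 9-chloroundec-2-enoic acid.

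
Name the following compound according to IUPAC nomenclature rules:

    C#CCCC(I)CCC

5-iodooct-1-yne

Counting along the main chain through the multiple bond gives 8 carbons: the parent is octane.
The chain contains a C≡C triple bond, so the unsaturation ending is -yne.
Choose the numbering such that numbering from this end puts the triple bond at C-1 rather than C-7.
With this numbering: the triple bond between C-1 and C-2; an iodo group at C-5.
The name is 5-iodooct-1-yne.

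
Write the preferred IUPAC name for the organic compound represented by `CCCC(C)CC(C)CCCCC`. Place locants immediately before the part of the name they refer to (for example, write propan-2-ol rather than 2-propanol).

4,6-dimethylundecane

The longest carbon chain is 11 atoms: the parent is undecane.
The numbering direction is chosen so that the substituent locant set {4,6} is lower than {6,8} at the first point of difference.
With this numbering: methyl groups at C-4 and C-6.
The name is 4,6-dimethylundecane.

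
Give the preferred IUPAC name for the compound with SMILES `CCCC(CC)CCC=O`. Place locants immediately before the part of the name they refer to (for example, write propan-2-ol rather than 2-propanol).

4-ethylheptanal

The longest carbon chain that includes the –CHO group has 7 carbons, so the parent hydride is heptane.
The highest-priority functional group is an aldehyde (terminal –CHO), so the name ends in -al.
Choose the numbering such that the aldehyde carbon is C-1 by definition.
This places an ethyl group at C-4.
Putting it together: 4-ethylheptanal.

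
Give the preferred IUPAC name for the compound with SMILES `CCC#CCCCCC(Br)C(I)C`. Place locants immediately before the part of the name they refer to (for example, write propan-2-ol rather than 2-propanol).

9-bromo-10-iodoundec-3-yne

Counting along the main chain through the multiple bond gives 11 carbons: the parent is undecane.
There is one C≡C triple bond, indicated by the ending -yne.
Number the chain so that numbering from this end puts the triple bond at C-3 rather than C-8.
This places the triple bond between C-3 and C-4; a bromo group at C-9; an iodo group at C-10.
Substituent prefixes are cited in alphabetical order (multiplying prefixes like di-/tri- are ignored for ordering).
Putting it together: 9-bromo-10-iodoundec-3-yne.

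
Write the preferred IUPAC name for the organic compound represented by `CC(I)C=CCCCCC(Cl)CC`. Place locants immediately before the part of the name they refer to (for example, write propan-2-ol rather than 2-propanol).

9-chloro-2-iodoundec-3-ene

The longest chain bearing the multiple bond is 11 carbons long (undecane).
A C=C double bond in the chain gives the infix -ene-.
Choose the numbering such that numbering from this end puts the double bond at C-3 rather than C-8.
This places the double bond between C-3 and C-4; a chloro group at C-9; an iodo group at C-2.
Substituent prefixes are cited in alphabetical order (multiplying prefixes like di-/tri- are ignored for ordering).
The name is 9-chloro-2-iodoundec-3-ene.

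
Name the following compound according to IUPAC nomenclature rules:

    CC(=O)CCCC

The longest chain bearing the carbonyl is 6 carbons long (hexane).
A ketone (C=O on an internal carbon) is the principal characteristic group, giving the suffix -one.
Choose the numbering such that numbering from this end puts the carbonyl group at C-2 rather than C-5.
That gives the carbonyl at C-2.
Putting it together: hexan-2-one.

hexan-2-one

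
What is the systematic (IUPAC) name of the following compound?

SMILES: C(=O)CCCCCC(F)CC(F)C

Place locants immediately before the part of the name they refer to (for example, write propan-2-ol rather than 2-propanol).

7,9-difluorodecanal

The longest carbon chain that includes the –CHO group has 10 carbons, so the parent hydride is decane.
The principal characteristic group is an aldehyde (terminal –CHO), named with the suffix -al.
Number the chain so that the aldehyde carbon is C-1 by definition.
That gives fluoro groups at C-7 and C-9.
Putting it together: 7,9-difluorodecanal.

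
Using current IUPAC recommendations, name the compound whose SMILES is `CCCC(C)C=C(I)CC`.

3-iodo-5-methyloct-3-ene

The longest carbon chain that includes the multiple bond has 8 carbons, so the parent hydride is octane.
A C=C double bond in the chain gives the infix -ene-.
Choose the numbering such that numbering from this end puts the double bond at C-3 rather than C-5.
This places the double bond between C-3 and C-4; an iodo group at C-3; a methyl group at C-5.
The substituents are ordered alphabetically, ignoring any di-/tri- multipliers.
Assembling the pieces gives 3-iodo-5-methyloct-3-ene.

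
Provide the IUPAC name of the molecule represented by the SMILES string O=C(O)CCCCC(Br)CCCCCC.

The longest carbon chain that includes the –COOH group has 12 carbons, so the parent hydride is dodecane.
The highest-priority functional group is a carboxylic acid (terminal –COOH), so the name ends in -oic acid.
Number the chain so that the carboxylic acid carbon is C-1 by definition.
That gives a bromo group at C-6.
Assembling the pieces gives 6-bromododecanoic acid.

6-bromododecanoic acid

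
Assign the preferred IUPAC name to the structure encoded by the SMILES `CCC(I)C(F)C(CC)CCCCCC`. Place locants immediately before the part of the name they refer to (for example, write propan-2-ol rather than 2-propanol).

5-ethyl-4-fluoro-3-iodoundecane

The longest continuous carbon chain has 11 atoms, so the parent hydride is undecane.
The numbering direction is chosen so that the substituent locant set {3,4,5} is lower than {7,8,9} at the first point of difference.
This places an ethyl group at C-5; a fluoro group at C-4; an iodo group at C-3.
The substituents are ordered alphabetically, ignoring any di-/tri- multipliers.
Assembling the pieces gives 5-ethyl-4-fluoro-3-iodoundecane.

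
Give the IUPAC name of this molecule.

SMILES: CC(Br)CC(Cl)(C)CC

2-bromo-4-chloro-4-methylhexane

The longest continuous carbon chain has 6 atoms, so the parent hydride is hexane.
The numbering direction is chosen so that the substituent locant set {2,4,4} is lower than {3,3,5} at the first point of difference.
That gives a bromo group at C-2; a chloro group at C-4; a methyl group at C-4.
Prefixes are listed alphabetically: bromo, chloro, methyl.
Putting it together: 2-bromo-4-chloro-4-methylhexane.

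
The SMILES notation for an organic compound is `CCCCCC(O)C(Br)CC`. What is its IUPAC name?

3-bromononan-4-ol

The longest carbon chain that includes the –OH group has 9 carbons, so the parent hydride is nonane.
The highest-priority functional group is an alcohol (–OH), so the name ends in -ol.
Choose the numbering such that numbering from this end puts the hydroxyl group at C-4 rather than C-6.
This places the hydroxyl at C-4; a bromo group at C-3.
Putting it together: 3-bromononan-4-ol.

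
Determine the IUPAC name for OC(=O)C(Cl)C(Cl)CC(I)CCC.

The longest carbon chain that includes the –COOH group has 8 carbons, so the parent hydride is octane.
A carboxylic acid (terminal –COOH) is the principal characteristic group, giving the suffix -oic acid.
The numbering direction is chosen so that the carboxylic acid carbon is C-1 by definition.
This places chloro groups at C-2 and C-3; an iodo group at C-5.
Substituent prefixes are cited in alphabetical order (multiplying prefixes like di-/tri- are ignored for ordering).
Putting it together: 2,3-dichloro-5-iodooctanoic acid.

2,3-dichloro-5-iodooctanoic acid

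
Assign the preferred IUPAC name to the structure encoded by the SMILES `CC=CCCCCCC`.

The longest carbon chain that includes the multiple bond has 9 carbons, so the parent hydride is nonane.
A C=C double bond in the chain gives the infix -ene-.
Number the chain so that numbering from this end puts the double bond at C-2 rather than C-7.
This places the double bond between C-2 and C-3.
The name is non-2-ene.

non-2-ene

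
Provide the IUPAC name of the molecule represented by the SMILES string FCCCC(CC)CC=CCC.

Counting along the main chain through the multiple bond gives 9 carbons: the parent is nonane.
The chain contains a C=C double bond, so the unsaturation ending is -ene.
Number the chain so that numbering from this end puts the double bond at C-3 rather than C-6.
With this numbering: the double bond between C-3 and C-4; an ethyl group at C-6; a fluoro group at C-9.
Substituent prefixes are cited in alphabetical order (multiplying prefixes like di-/tri- are ignored for ordering).
The name is 6-ethyl-9-fluoronon-3-ene.

6-ethyl-9-fluoronon-3-ene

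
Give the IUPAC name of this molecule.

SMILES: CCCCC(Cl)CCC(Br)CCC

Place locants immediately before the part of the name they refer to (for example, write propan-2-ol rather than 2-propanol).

The longest carbon chain is 11 atoms: the parent is undecane.
Number the chain so that the substituent locant set {4,7} is lower than {5,8} at the first point of difference.
This places a bromo group at C-4; a chloro group at C-7.
Prefixes are listed alphabetically: bromo, chloro.
The name is 4-bromo-7-chloroundecane.

4-bromo-7-chloroundecane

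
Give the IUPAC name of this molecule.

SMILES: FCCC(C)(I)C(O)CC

The longest chain bearing the –OH group is 6 carbons long (hexane).
The highest-priority functional group is an alcohol (–OH), so the name ends in -ol.
Choose the numbering such that numbering from this end puts the hydroxyl group at C-3 rather than C-4.
With this numbering: the hydroxyl at C-3; a fluoro group at C-6; an iodo group at C-4; a methyl group at C-4.
The substituents are ordered alphabetically, ignoring any di-/tri- multipliers.
The name is 6-fluoro-4-iodo-4-methylhexan-3-ol.

6-fluoro-4-iodo-4-methylhexan-3-ol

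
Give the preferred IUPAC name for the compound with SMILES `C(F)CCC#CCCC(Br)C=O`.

The longest chain bearing the –CHO group and the multiple bond is 9 carbons long (nonane).
The highest-priority functional group is an aldehyde (terminal –CHO), so the name ends in -al.
The chain contains a C≡C triple bond, so the unsaturation ending is -yne.
Number the chain so that the aldehyde carbon is C-1 by definition.
That gives the triple bond between C-5 and C-6; a bromo group at C-2; a fluoro group at C-9.
Prefixes are listed alphabetically: bromo, fluoro.
Putting it together: 2-bromo-9-fluoronon-5-ynal.

2-bromo-9-fluoronon-5-ynal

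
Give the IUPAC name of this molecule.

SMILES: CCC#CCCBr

The longest chain bearing the multiple bond is 6 carbons long (hexane).
A C≡C triple bond in the chain gives the infix -yne-.
Choose the numbering such that the substituent locant set {1} is lower than {6} at the first point of difference.
With this numbering: the triple bond between C-3 and C-4; a bromo group at C-1.
Assembling the pieces gives 1-bromohex-3-yne.

1-bromohex-3-yne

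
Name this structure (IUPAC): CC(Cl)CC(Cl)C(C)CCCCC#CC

9,11-dichloro-8-methyldodec-2-yne

Counting along the main chain through the multiple bond gives 12 carbons: the parent is dodecane.
There is one C≡C triple bond, indicated by the ending -yne.
Choose the numbering such that numbering from this end puts the triple bond at C-2 rather than C-10.
With this numbering: the triple bond between C-2 and C-3; chloro groups at C-9 and C-11; a methyl group at C-8.
Prefixes are listed alphabetically: chloro, methyl.
Assembling the pieces gives 9,11-dichloro-8-methyldodec-2-yne.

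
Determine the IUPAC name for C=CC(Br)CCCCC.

The longest chain bearing the multiple bond is 8 carbons long (octane).
The chain contains a C=C double bond, so the unsaturation ending is -ene.
Number the chain so that numbering from this end puts the double bond at C-1 rather than C-7.
That gives the double bond between C-1 and C-2; a bromo group at C-3.
Putting it together: 3-bromooct-1-ene.

3-bromooct-1-ene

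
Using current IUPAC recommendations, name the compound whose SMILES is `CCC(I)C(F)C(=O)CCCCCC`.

4-fluoro-3-iodoundecan-5-one

The longest chain bearing the carbonyl is 11 carbons long (undecane).
A ketone (C=O on an internal carbon) is the principal characteristic group, giving the suffix -one.
The numbering direction is chosen so that numbering from this end puts the carbonyl group at C-5 rather than C-7.
With this numbering: the carbonyl at C-5; a fluoro group at C-4; an iodo group at C-3.
The substituents are ordered alphabetically, ignoring any di-/tri- multipliers.
Putting it together: 4-fluoro-3-iodoundecan-5-one.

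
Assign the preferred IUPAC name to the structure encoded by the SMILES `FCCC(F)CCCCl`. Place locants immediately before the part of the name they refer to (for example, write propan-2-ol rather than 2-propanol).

6-chloro-1,3-difluorohexane

The longest carbon chain is 6 atoms: the parent is hexane.
The numbering direction is chosen so that the substituent locant set {1,3,6} is lower than {1,4,6} at the first point of difference.
With this numbering: a chloro group at C-6; fluoro groups at C-1 and C-3.
The substituents are ordered alphabetically, ignoring any di-/tri- multipliers.
The name is 6-chloro-1,3-difluorohexane.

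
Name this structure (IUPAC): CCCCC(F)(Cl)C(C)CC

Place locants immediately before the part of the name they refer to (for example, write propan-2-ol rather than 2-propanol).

The longest carbon chain is 8 atoms: the parent is octane.
Choose the numbering such that the substituent locant set {3,4,4} is lower than {5,5,6} at the first point of difference.
This places a chloro group at C-4; a fluoro group at C-4; a methyl group at C-3.
Substituent prefixes are cited in alphabetical order (multiplying prefixes like di-/tri- are ignored for ordering).
The name is 4-chloro-4-fluoro-3-methyloctane.

4-chloro-4-fluoro-3-methyloctane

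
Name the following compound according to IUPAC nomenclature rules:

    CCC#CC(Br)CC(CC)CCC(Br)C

Counting along the main chain through the multiple bond gives 11 carbons: the parent is undecane.
A C≡C triple bond in the chain gives the infix -yne-.
The numbering direction is chosen so that numbering from this end puts the triple bond at C-3 rather than C-8.
That gives the triple bond between C-3 and C-4; bromo groups at C-5 and C-10; an ethyl group at C-7.
The substituents are ordered alphabetically, ignoring any di-/tri- multipliers.
The name is 5,10-dibromo-7-ethylundec-3-yne.

5,10-dibromo-7-ethylundec-3-yne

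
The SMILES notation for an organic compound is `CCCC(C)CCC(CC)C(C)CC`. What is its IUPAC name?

The parent chain contains 10 carbons (decane).
Choose the numbering such that the substituent locant set {3,4,7} is lower than {4,7,8} at the first point of difference.
This places an ethyl group at C-4; methyl groups at C-3 and C-7.
Substituent prefixes are cited in alphabetical order (multiplying prefixes like di-/tri- are ignored for ordering).
The name is 4-ethyl-3,7-dimethyldecane.

4-ethyl-3,7-dimethyldecane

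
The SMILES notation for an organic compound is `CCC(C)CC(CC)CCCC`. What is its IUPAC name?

5-ethyl-3-methylnonane

The parent chain contains 9 carbons (nonane).
Number the chain so that the substituent locant set {3,5} is lower than {5,7} at the first point of difference.
This places an ethyl group at C-5; a methyl group at C-3.
Substituent prefixes are cited in alphabetical order (multiplying prefixes like di-/tri- are ignored for ordering).
Putting it together: 5-ethyl-3-methylnonane.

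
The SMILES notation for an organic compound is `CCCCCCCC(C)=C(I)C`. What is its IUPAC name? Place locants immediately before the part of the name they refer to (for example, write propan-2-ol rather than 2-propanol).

Counting along the main chain through the multiple bond gives 10 carbons: the parent is decane.
The chain contains a C=C double bond, so the unsaturation ending is -ene.
Number the chain so that numbering from this end puts the double bond at C-2 rather than C-8.
With this numbering: the double bond between C-2 and C-3; an iodo group at C-2; a methyl group at C-3.
The substituents are ordered alphabetically, ignoring any di-/tri- multipliers.
Putting it together: 2-iodo-3-methyldec-2-ene.

2-iodo-3-methyldec-2-ene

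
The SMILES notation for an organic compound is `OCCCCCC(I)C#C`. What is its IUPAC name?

Counting along the main chain through the –OH group and the multiple bond gives 8 carbons: the parent is octane.
The principal characteristic group is an alcohol (–OH), named with the suffix -ol.
There is one C≡C triple bond, indicated by the ending -yne.
Number the chain so that numbering from this end puts the hydroxyl group at C-1 rather than C-8.
That gives the hydroxyl at C-1; the triple bond between C-7 and C-8; an iodo group at C-6.
The name is 6-iodooct-7-yn-1-ol.

6-iodooct-7-yn-1-ol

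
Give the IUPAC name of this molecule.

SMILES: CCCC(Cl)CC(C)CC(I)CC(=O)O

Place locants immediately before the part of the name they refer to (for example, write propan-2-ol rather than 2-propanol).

7-chloro-3-iodo-5-methyldecanoic acid

Counting along the main chain through the –COOH group gives 10 carbons: the parent is decane.
The principal characteristic group is a carboxylic acid (terminal –COOH), named with the suffix -oic acid.
Number the chain so that the carboxylic acid carbon is C-1 by definition.
This places a chloro group at C-7; an iodo group at C-3; a methyl group at C-5.
Prefixes are listed alphabetically: chloro, iodo, methyl.
Putting it together: 7-chloro-3-iodo-5-methyldecanoic acid.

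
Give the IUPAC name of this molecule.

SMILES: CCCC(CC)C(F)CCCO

5-ethyl-4-fluorooctan-1-ol

The longest chain bearing the –OH group is 8 carbons long (octane).
The principal characteristic group is an alcohol (–OH), named with the suffix -ol.
Number the chain so that numbering from this end puts the hydroxyl group at C-1 rather than C-8.
With this numbering: the hydroxyl at C-1; an ethyl group at C-5; a fluoro group at C-4.
Substituent prefixes are cited in alphabetical order (multiplying prefixes like di-/tri- are ignored for ordering).
Putting it together: 5-ethyl-4-fluorooctan-1-ol.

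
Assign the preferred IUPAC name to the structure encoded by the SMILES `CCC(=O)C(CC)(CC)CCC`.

4,4-diethylheptan-3-one

The longest carbon chain that includes the carbonyl has 7 carbons, so the parent hydride is heptane.
The highest-priority functional group is a ketone (C=O on an internal carbon), so the name ends in -one.
Number the chain so that numbering from this end puts the carbonyl group at C-3 rather than C-5.
That gives the carbonyl at C-3; two ethyl groups at C-4.
Assembling the pieces gives 4,4-diethylheptan-3-one.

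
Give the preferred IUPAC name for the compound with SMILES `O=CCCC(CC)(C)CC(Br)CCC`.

The longest chain bearing the –CHO group is 9 carbons long (nonane).
An aldehyde (terminal –CHO) is the principal characteristic group, giving the suffix -al.
The numbering direction is chosen so that the aldehyde carbon is C-1 by definition.
That gives a bromo group at C-6; an ethyl group at C-4; a methyl group at C-4.
The substituents are ordered alphabetically, ignoring any di-/tri- multipliers.
Assembling the pieces gives 6-bromo-4-ethyl-4-methylnonanal.

6-bromo-4-ethyl-4-methylnonanal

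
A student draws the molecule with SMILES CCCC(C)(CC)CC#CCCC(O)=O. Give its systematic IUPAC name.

The longest carbon chain that includes the –COOH group and the multiple bond has 10 carbons, so the parent hydride is decane.
A carboxylic acid (terminal –COOH) is the principal characteristic group, giving the suffix -oic acid.
The chain contains a C≡C triple bond, so the unsaturation ending is -yne.
The numbering direction is chosen so that the carboxylic acid carbon is C-1 by definition.
That gives the triple bond between C-4 and C-5; an ethyl group at C-7; a methyl group at C-7.
Prefixes are listed alphabetically: ethyl, methyl.
Assembling the pieces gives 7-ethyl-7-methyldec-4-ynoic acid.

7-ethyl-7-methyldec-4-ynoic acid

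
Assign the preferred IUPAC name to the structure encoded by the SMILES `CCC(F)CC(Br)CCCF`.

4-bromo-1,6-difluorooctane

The longest continuous carbon chain has 8 atoms, so the parent hydride is octane.
The numbering direction is chosen so that the substituent locant set {1,4,6} is lower than {3,5,8} at the first point of difference.
That gives a bromo group at C-4; fluoro groups at C-1 and C-6.
Prefixes are listed alphabetically: bromo, fluoro.
Putting it together: 4-bromo-1,6-difluorooctane.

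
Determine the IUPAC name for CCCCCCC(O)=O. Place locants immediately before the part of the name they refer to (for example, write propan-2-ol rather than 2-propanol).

The longest carbon chain that includes the –COOH group has 7 carbons, so the parent hydride is heptane.
The principal characteristic group is a carboxylic acid (terminal –COOH), named with the suffix -oic acid.
The numbering direction is chosen so that the carboxylic acid carbon is C-1 by definition.
The name is heptanoic acid.

heptanoic acid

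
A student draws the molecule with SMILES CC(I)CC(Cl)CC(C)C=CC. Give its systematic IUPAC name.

6-chloro-8-iodo-4-methylnon-2-ene

The longest chain bearing the multiple bond is 9 carbons long (nonane).
A C=C double bond in the chain gives the infix -ene-.
Number the chain so that numbering from this end puts the double bond at C-2 rather than C-7.
This places the double bond between C-2 and C-3; a chloro group at C-6; an iodo group at C-8; a methyl group at C-4.
Substituent prefixes are cited in alphabetical order (multiplying prefixes like di-/tri- are ignored for ordering).
Assembling the pieces gives 6-chloro-8-iodo-4-methylnon-2-ene.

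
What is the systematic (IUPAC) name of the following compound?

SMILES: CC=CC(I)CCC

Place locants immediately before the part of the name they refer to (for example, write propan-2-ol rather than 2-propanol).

4-iodohept-2-ene

The longest carbon chain that includes the multiple bond has 7 carbons, so the parent hydride is heptane.
There is one C=C double bond, indicated by the ending -ene.
Number the chain so that numbering from this end puts the double bond at C-2 rather than C-5.
That gives the double bond between C-2 and C-3; an iodo group at C-4.
The name is 4-iodohept-2-ene.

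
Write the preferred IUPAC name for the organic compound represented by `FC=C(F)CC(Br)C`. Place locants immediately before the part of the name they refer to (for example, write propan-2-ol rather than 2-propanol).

4-bromo-1,2-difluoropent-1-ene

Counting along the main chain through the multiple bond gives 5 carbons: the parent is pentane.
The chain contains a C=C double bond, so the unsaturation ending is -ene.
The numbering direction is chosen so that numbering from this end puts the double bond at C-1 rather than C-4.
This places the double bond between C-1 and C-2; a bromo group at C-4; fluoro groups at C-1 and C-2.
Substituent prefixes are cited in alphabetical order (multiplying prefixes like di-/tri- are ignored for ordering).
The name is 4-bromo-1,2-difluoropent-1-ene.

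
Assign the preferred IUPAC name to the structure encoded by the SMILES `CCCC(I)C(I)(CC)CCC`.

The longest carbon chain is 8 atoms: the parent is octane.
The numbering direction is chosen so that the substituent locant set {4,4,5} is lower than {4,5,5} at the first point of difference.
This places an ethyl group at C-4; iodo groups at C-4 and C-5.
The substituents are ordered alphabetically, ignoring any di-/tri- multipliers.
The name is 4-ethyl-4,5-diiodooctane.

4-ethyl-4,5-diiodooctane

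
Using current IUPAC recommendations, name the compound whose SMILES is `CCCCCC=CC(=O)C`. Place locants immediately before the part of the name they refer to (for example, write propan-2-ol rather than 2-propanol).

non-3-en-2-one

The longest carbon chain that includes the carbonyl and the multiple bond has 9 carbons, so the parent hydride is nonane.
The principal characteristic group is a ketone (C=O on an internal carbon), named with the suffix -one.
The chain contains a C=C double bond, so the unsaturation ending is -ene.
Number the chain so that numbering from this end puts the carbonyl group at C-2 rather than C-8.
With this numbering: the carbonyl at C-2; the double bond between C-3 and C-4.
The name is non-3-en-2-one.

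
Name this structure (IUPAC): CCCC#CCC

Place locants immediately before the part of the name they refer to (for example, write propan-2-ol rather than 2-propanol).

The longest carbon chain that includes the multiple bond has 7 carbons, so the parent hydride is heptane.
A C≡C triple bond in the chain gives the infix -yne-.
Choose the numbering such that numbering from this end puts the triple bond at C-3 rather than C-4.
That gives the triple bond between C-3 and C-4.
The name is hept-3-yne.

hept-3-yne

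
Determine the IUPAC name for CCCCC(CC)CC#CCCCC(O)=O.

8-ethyldodec-5-ynoic acid

Counting along the main chain through the –COOH group and the multiple bond gives 12 carbons: the parent is dodecane.
A carboxylic acid (terminal –COOH) is the principal characteristic group, giving the suffix -oic acid.
The chain contains a C≡C triple bond, so the unsaturation ending is -yne.
The numbering direction is chosen so that the carboxylic acid carbon is C-1 by definition.
This places the triple bond between C-5 and C-6; an ethyl group at C-8.
Putting it together: 8-ethyldodec-5-ynoic acid.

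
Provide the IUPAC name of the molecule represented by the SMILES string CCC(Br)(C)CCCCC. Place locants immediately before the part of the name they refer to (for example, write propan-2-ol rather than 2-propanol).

3-bromo-3-methyloctane

The longest carbon chain is 8 atoms: the parent is octane.
Choose the numbering such that the substituent locant set {3,3} is lower than {6,6} at the first point of difference.
This places a bromo group at C-3; a methyl group at C-3.
Substituent prefixes are cited in alphabetical order (multiplying prefixes like di-/tri- are ignored for ordering).
Putting it together: 3-bromo-3-methyloctane.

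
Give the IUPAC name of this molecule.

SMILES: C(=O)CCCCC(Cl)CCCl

6,8-dichlorooctanal

The longest chain bearing the –CHO group is 8 carbons long (octane).
The highest-priority functional group is an aldehyde (terminal –CHO), so the name ends in -al.
Choose the numbering such that the aldehyde carbon is C-1 by definition.
With this numbering: chloro groups at C-6 and C-8.
The name is 6,8-dichlorooctanal.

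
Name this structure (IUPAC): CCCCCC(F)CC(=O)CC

5-fluorodecan-3-one

The longest chain bearing the carbonyl is 10 carbons long (decane).
The highest-priority functional group is a ketone (C=O on an internal carbon), so the name ends in -one.
The numbering direction is chosen so that numbering from this end puts the carbonyl group at C-3 rather than C-8.
With this numbering: the carbonyl at C-3; a fluoro group at C-5.
Putting it together: 5-fluorodecan-3-one.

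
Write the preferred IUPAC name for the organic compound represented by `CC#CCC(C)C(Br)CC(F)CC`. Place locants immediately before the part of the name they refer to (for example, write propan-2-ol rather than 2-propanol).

The longest carbon chain that includes the multiple bond has 10 carbons, so the parent hydride is decane.
There is one C≡C triple bond, indicated by the ending -yne.
Number the chain so that numbering from this end puts the triple bond at C-2 rather than C-8.
That gives the triple bond between C-2 and C-3; a bromo group at C-6; a fluoro group at C-8; a methyl group at C-5.
Prefixes are listed alphabetically: bromo, fluoro, methyl.
Putting it together: 6-bromo-8-fluoro-5-methyldec-2-yne.

6-bromo-8-fluoro-5-methyldec-2-yne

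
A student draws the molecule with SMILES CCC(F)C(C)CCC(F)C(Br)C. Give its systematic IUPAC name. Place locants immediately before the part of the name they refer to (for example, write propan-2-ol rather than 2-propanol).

2-bromo-3,7-difluoro-6-methylnonane

The longest carbon chain is 9 atoms: the parent is nonane.
Number the chain so that the substituent locant set {2,3,6,7} is lower than {3,4,7,8} at the first point of difference.
This places a bromo group at C-2; fluoro groups at C-3 and C-7; a methyl group at C-6.
Prefixes are listed alphabetically: bromo, fluoro, methyl.
Assembling the pieces gives 2-bromo-3,7-difluoro-6-methylnonane.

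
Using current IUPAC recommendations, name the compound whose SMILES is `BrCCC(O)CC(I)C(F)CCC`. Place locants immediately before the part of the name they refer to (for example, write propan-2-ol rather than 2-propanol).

1-bromo-6-fluoro-5-iodononan-3-ol

The longest carbon chain that includes the –OH group has 9 carbons, so the parent hydride is nonane.
The highest-priority functional group is an alcohol (–OH), so the name ends in -ol.
Choose the numbering such that numbering from this end puts the hydroxyl group at C-3 rather than C-7.
This places the hydroxyl at C-3; a bromo group at C-1; a fluoro group at C-6; an iodo group at C-5.
Prefixes are listed alphabetically: bromo, fluoro, iodo.
Putting it together: 1-bromo-6-fluoro-5-iodononan-3-ol.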